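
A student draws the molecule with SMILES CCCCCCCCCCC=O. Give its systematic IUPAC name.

Counting along the main chain through the –CHO group gives 11 carbons: the parent is undecane.
An aldehyde (terminal –CHO) is the principal characteristic group, giving the suffix -al.
The numbering direction is chosen so that the aldehyde carbon is C-1 by definition.
The name is undecanal.

undecanal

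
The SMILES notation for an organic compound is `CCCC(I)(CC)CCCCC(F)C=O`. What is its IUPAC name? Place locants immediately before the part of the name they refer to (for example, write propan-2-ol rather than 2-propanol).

7-ethyl-2-fluoro-7-iododecanal

Counting along the main chain through the –CHO group gives 10 carbons: the parent is decane.
The highest-priority functional group is an aldehyde (terminal –CHO), so the name ends in -al.
Number the chain so that the aldehyde carbon is C-1 by definition.
This places an ethyl group at C-7; a fluoro group at C-2; an iodo group at C-7.
The substituents are ordered alphabetically, ignoring any di-/tri- multipliers.
Putting it together: 7-ethyl-2-fluoro-7-iododecanal.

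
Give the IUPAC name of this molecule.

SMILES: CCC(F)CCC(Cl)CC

3-chloro-6-fluorooctane

The longest continuous carbon chain has 8 atoms, so the parent hydride is octane.
Number the chain so that the locant sets are identical either way, so the alphabetically earlier chloro substituent takes the lower locant (3 rather than 6).
With this numbering: a chloro group at C-3; a fluoro group at C-6.
The substituents are ordered alphabetically, ignoring any di-/tri- multipliers.
Assembling the pieces gives 3-chloro-6-fluorooctane.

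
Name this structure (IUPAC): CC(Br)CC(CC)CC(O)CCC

8-bromo-6-ethylnonan-4-ol

The longest carbon chain that includes the –OH group has 9 carbons, so the parent hydride is nonane.
The principal characteristic group is an alcohol (–OH), named with the suffix -ol.
Number the chain so that numbering from this end puts the hydroxyl group at C-4 rather than C-6.
With this numbering: the hydroxyl at C-4; a bromo group at C-8; an ethyl group at C-6.
The substituents are ordered alphabetically, ignoring any di-/tri- multipliers.
Assembling the pieces gives 8-bromo-6-ethylnonan-4-ol.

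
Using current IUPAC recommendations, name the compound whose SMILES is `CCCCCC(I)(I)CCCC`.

5,5-diiododecane

The parent chain contains 10 carbons (decane).
Number the chain so that the substituent locant set {5,5} is lower than {6,6} at the first point of difference.
With this numbering: two iodo groups at C-5.
Assembling the pieces gives 5,5-diiododecane.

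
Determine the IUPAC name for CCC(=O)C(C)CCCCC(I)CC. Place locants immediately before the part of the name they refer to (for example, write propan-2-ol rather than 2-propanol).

9-iodo-4-methylundecan-3-one

The longest carbon chain that includes the carbonyl has 11 carbons, so the parent hydride is undecane.
The principal characteristic group is a ketone (C=O on an internal carbon), named with the suffix -one.
The numbering direction is chosen so that numbering from this end puts the carbonyl group at C-3 rather than C-9.
That gives the carbonyl at C-3; an iodo group at C-9; a methyl group at C-4.
Substituent prefixes are cited in alphabetical order (multiplying prefixes like di-/tri- are ignored for ordering).
Putting it together: 9-iodo-4-methylundecan-3-one.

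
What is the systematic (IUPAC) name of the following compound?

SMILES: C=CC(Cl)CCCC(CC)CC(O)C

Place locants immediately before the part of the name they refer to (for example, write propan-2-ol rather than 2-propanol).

8-chloro-4-ethyldec-9-en-2-ol

The longest carbon chain that includes the –OH group and the multiple bond has 10 carbons, so the parent hydride is decane.
The principal characteristic group is an alcohol (–OH), named with the suffix -ol.
A C=C double bond in the chain gives the infix -ene-.
The numbering direction is chosen so that numbering from this end puts the hydroxyl group at C-2 rather than C-9.
This places the hydroxyl at C-2; the double bond between C-9 and C-10; a chloro group at C-8; an ethyl group at C-4.
Substituent prefixes are cited in alphabetical order (multiplying prefixes like di-/tri- are ignored for ordering).
Putting it together: 8-chloro-4-ethyldec-9-en-2-ol.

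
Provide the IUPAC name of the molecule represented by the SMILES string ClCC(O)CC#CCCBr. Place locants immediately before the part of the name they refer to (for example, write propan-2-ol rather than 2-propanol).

Counting along the main chain through the –OH group and the multiple bond gives 7 carbons: the parent is heptane.
An alcohol (–OH) is the principal characteristic group, giving the suffix -ol.
There is one C≡C triple bond, indicated by the ending -yne.
Number the chain so that numbering from this end puts the hydroxyl group at C-2 rather than C-6.
With this numbering: the hydroxyl at C-2; the triple bond between C-4 and C-5; a bromo group at C-7; a chloro group at C-1.
The substituents are ordered alphabetically, ignoring any di-/tri- multipliers.
The name is 7-bromo-1-chlorohept-4-yn-2-ol.

7-bromo-1-chlorohept-4-yn-2-ol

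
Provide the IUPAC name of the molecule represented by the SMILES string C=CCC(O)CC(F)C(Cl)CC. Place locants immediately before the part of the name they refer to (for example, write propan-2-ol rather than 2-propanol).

The longest chain bearing the –OH group and the multiple bond is 9 carbons long (nonane).
The highest-priority functional group is an alcohol (–OH), so the name ends in -ol.
A C=C double bond in the chain gives the infix -ene-.
Choose the numbering such that numbering from this end puts the hydroxyl group at C-4 rather than C-6.
With this numbering: the hydroxyl at C-4; the double bond between C-1 and C-2; a chloro group at C-7; a fluoro group at C-6.
Substituent prefixes are cited in alphabetical order (multiplying prefixes like di-/tri- are ignored for ordering).
Assembling the pieces gives 7-chloro-6-fluoronon-1-en-4-ol.

7-chloro-6-fluoronon-1-en-4-ol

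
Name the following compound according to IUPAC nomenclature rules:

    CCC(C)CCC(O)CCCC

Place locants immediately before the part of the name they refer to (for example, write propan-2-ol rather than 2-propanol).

The longest chain bearing the –OH group is 10 carbons long (decane).
An alcohol (–OH) is the principal characteristic group, giving the suffix -ol.
Number the chain so that numbering from this end puts the hydroxyl group at C-5 rather than C-6.
That gives the hydroxyl at C-5; a methyl group at C-8.
Assembling the pieces gives 8-methyldecan-5-ol.

8-methyldecan-5-ol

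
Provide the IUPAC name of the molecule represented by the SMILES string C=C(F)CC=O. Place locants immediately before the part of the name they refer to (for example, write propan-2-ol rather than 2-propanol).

3-fluorobut-3-enal

Counting along the main chain through the –CHO group and the multiple bond gives 4 carbons: the parent is butane.
The principal characteristic group is an aldehyde (terminal –CHO), named with the suffix -al.
There is one C=C double bond, indicated by the ending -ene.
Number the chain so that the aldehyde carbon is C-1 by definition.
That gives the double bond between C-3 and C-4; a fluoro group at C-3.
Assembling the pieces gives 3-fluorobut-3-enal.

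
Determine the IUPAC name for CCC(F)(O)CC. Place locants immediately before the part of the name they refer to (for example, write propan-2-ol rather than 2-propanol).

Counting along the main chain through the –OH group gives 5 carbons: the parent is pentane.
An alcohol (–OH) is the principal characteristic group, giving the suffix -ol.
Both numbering directions give the same locant set; either may be used.
With this numbering: the hydroxyl at C-3; a fluoro group at C-3.
Putting it together: 3-fluoropentan-3-ol.

3-fluoropentan-3-ol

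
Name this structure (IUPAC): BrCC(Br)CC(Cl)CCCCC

1,2-dibromo-4-chlorononane

The longest carbon chain is 9 atoms: the parent is nonane.
Choose the numbering such that the substituent locant set {1,2,4} is lower than {6,8,9} at the first point of difference.
With this numbering: bromo groups at C-1 and C-2; a chloro group at C-4.
Prefixes are listed alphabetically: bromo, chloro.
The name is 1,2-dibromo-4-chlorononane.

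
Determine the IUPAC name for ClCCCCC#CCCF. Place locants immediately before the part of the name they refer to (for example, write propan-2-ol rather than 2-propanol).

8-chloro-1-fluorooct-3-yne

The longest chain bearing the multiple bond is 8 carbons long (octane).
There is one C≡C triple bond, indicated by the ending -yne.
The numbering direction is chosen so that numbering from this end puts the triple bond at C-3 rather than C-5.
That gives the triple bond between C-3 and C-4; a chloro group at C-8; a fluoro group at C-1.
Prefixes are listed alphabetically: chloro, fluoro.
Putting it together: 8-chloro-1-fluorooct-3-yne.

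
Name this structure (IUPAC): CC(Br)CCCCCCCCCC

2-bromododecane

The longest continuous carbon chain has 12 atoms, so the parent hydride is dodecane.
The numbering direction is chosen so that the substituent locant set {2} is lower than {11} at the first point of difference.
With this numbering: a bromo group at C-2.
Putting it together: 2-bromododecane.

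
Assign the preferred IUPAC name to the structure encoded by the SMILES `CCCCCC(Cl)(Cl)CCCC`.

The parent chain contains 10 carbons (decane).
The numbering direction is chosen so that the substituent locant set {5,5} is lower than {6,6} at the first point of difference.
With this numbering: two chloro groups at C-5.
The name is 5,5-dichlorodecane.

5,5-dichlorodecane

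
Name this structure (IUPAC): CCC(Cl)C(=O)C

Counting along the main chain through the carbonyl gives 5 carbons: the parent is pentane.
A ketone (C=O on an internal carbon) is the principal characteristic group, giving the suffix -one.
Number the chain so that numbering from this end puts the carbonyl group at C-2 rather than C-4.
With this numbering: the carbonyl at C-2; a chloro group at C-3.
Putting it together: 3-chloropentan-2-one.

3-chloropentan-2-one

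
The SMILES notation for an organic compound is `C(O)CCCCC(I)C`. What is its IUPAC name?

6-iodoheptan-1-ol

The longest chain bearing the –OH group is 7 carbons long (heptane).
An alcohol (–OH) is the principal characteristic group, giving the suffix -ol.
Choose the numbering such that numbering from this end puts the hydroxyl group at C-1 rather than C-7.
That gives the hydroxyl at C-1; an iodo group at C-6.
The name is 6-iodoheptan-1-ol.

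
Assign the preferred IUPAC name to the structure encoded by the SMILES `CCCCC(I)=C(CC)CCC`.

Counting along the main chain through the multiple bond gives 9 carbons: the parent is nonane.
A C=C double bond in the chain gives the infix -ene-.
Number the chain so that numbering from this end puts the double bond at C-4 rather than C-5.
This places the double bond between C-4 and C-5; an ethyl group at C-4; an iodo group at C-5.
Prefixes are listed alphabetically: ethyl, iodo.
Assembling the pieces gives 4-ethyl-5-iodonon-4-ene.

4-ethyl-5-iodonon-4-ene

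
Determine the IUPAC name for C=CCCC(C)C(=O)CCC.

Counting along the main chain through the carbonyl and the multiple bond gives 9 carbons: the parent is nonane.
The principal characteristic group is a ketone (C=O on an internal carbon), named with the suffix -one.
A C=C double bond in the chain gives the infix -ene-.
The numbering direction is chosen so that numbering from this end puts the carbonyl group at C-4 rather than C-6.
That gives the carbonyl at C-4; the double bond between C-8 and C-9; a methyl group at C-5.
Assembling the pieces gives 5-methylnon-8-en-4-one.

5-methylnon-8-en-4-one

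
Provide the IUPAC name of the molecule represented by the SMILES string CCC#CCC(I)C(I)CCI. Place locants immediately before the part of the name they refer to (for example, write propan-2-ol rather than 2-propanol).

6,7,9-triiodonon-3-yne

The longest carbon chain that includes the multiple bond has 9 carbons, so the parent hydride is nonane.
The chain contains a C≡C triple bond, so the unsaturation ending is -yne.
Choose the numbering such that numbering from this end puts the triple bond at C-3 rather than C-6.
This places the triple bond between C-3 and C-4; iodo groups at C-6 and C-7 and C-9.
The name is 6,7,9-triiodonon-3-yne.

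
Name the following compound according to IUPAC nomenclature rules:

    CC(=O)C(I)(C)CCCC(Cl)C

7-chloro-3-iodo-3-methyloctan-2-one

Counting along the main chain through the carbonyl gives 8 carbons: the parent is octane.
A ketone (C=O on an internal carbon) is the principal characteristic group, giving the suffix -one.
Choose the numbering such that numbering from this end puts the carbonyl group at C-2 rather than C-7.
With this numbering: the carbonyl at C-2; a chloro group at C-7; an iodo group at C-3; a methyl group at C-3.
Substituent prefixes are cited in alphabetical order (multiplying prefixes like di-/tri- are ignored for ordering).
Assembling the pieces gives 7-chloro-3-iodo-3-methyloctan-2-one.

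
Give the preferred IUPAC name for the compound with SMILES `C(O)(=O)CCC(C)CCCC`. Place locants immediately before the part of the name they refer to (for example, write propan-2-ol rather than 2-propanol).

Counting along the main chain through the –COOH group gives 8 carbons: the parent is octane.
The highest-priority functional group is a carboxylic acid (terminal –COOH), so the name ends in -oic acid.
Number the chain so that the carboxylic acid carbon is C-1 by definition.
With this numbering: a methyl group at C-4.
Putting it together: 4-methyloctanoic acid.

4-methyloctanoic acid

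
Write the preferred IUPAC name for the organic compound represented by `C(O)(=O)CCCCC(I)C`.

6-iodoheptanoic acid

The longest carbon chain that includes the –COOH group has 7 carbons, so the parent hydride is heptane.
The highest-priority functional group is a carboxylic acid (terminal –COOH), so the name ends in -oic acid.
The numbering direction is chosen so that the carboxylic acid carbon is C-1 by definition.
With this numbering: an iodo group at C-6.
Putting it together: 6-iodoheptanoic acid.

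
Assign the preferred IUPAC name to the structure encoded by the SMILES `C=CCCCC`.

hex-1-ene

The longest carbon chain that includes the multiple bond has 6 carbons, so the parent hydride is hexane.
There is one C=C double bond, indicated by the ending -ene.
Choose the numbering such that numbering from this end puts the double bond at C-1 rather than C-5.
This places the double bond between C-1 and C-2.
The name is hex-1-ene.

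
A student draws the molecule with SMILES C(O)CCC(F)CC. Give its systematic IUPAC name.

4-fluorohexan-1-ol

Counting along the main chain through the –OH group gives 6 carbons: the parent is hexane.
An alcohol (–OH) is the principal characteristic group, giving the suffix -ol.
Number the chain so that numbering from this end puts the hydroxyl group at C-1 rather than C-6.
This places the hydroxyl at C-1; a fluoro group at C-4.
The name is 4-fluorohexan-1-ol.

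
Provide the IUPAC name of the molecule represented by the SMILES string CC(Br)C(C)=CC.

Counting along the main chain through the multiple bond gives 5 carbons: the parent is pentane.
A C=C double bond in the chain gives the infix -ene-.
The numbering direction is chosen so that numbering from this end puts the double bond at C-2 rather than C-3.
That gives the double bond between C-2 and C-3; a bromo group at C-4; a methyl group at C-3.
Prefixes are listed alphabetically: bromo, methyl.
Putting it together: 4-bromo-3-methylpent-2-ene.

4-bromo-3-methylpent-2-ene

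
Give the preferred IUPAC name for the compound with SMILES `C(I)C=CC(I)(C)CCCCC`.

1,4-diiodo-4-methylnon-2-ene

Counting along the main chain through the multiple bond gives 9 carbons: the parent is nonane.
The chain contains a C=C double bond, so the unsaturation ending is -ene.
Choose the numbering such that numbering from this end puts the double bond at C-2 rather than C-7.
This places the double bond between C-2 and C-3; iodo groups at C-1 and C-4; a methyl group at C-4.
The substituents are ordered alphabetically, ignoring any di-/tri- multipliers.
The name is 1,4-diiodo-4-methylnon-2-ene.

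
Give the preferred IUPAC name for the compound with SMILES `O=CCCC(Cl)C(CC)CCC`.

4-chloro-5-ethyloctanal

Counting along the main chain through the –CHO group gives 8 carbons: the parent is octane.
The highest-priority functional group is an aldehyde (terminal –CHO), so the name ends in -al.
Choose the numbering such that the aldehyde carbon is C-1 by definition.
With this numbering: a chloro group at C-4; an ethyl group at C-5.
Substituent prefixes are cited in alphabetical order (multiplying prefixes like di-/tri- are ignored for ordering).
The name is 4-chloro-5-ethyloctanal.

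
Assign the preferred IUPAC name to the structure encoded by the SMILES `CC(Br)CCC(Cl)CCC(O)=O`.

7-bromo-4-chlorooctanoic acid

The longest carbon chain that includes the –COOH group has 8 carbons, so the parent hydride is octane.
The highest-priority functional group is a carboxylic acid (terminal –COOH), so the name ends in -oic acid.
Number the chain so that the carboxylic acid carbon is C-1 by definition.
This places a bromo group at C-7; a chloro group at C-4.
The substituents are ordered alphabetically, ignoring any di-/tri- multipliers.
The name is 7-bromo-4-chlorooctanoic acid.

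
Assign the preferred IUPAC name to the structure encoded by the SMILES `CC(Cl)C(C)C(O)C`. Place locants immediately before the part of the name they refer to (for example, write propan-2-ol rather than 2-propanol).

4-chloro-3-methylpentan-2-ol

The longest chain bearing the –OH group is 5 carbons long (pentane).
The principal characteristic group is an alcohol (–OH), named with the suffix -ol.
Number the chain so that numbering from this end puts the hydroxyl group at C-2 rather than C-4.
With this numbering: the hydroxyl at C-2; a chloro group at C-4; a methyl group at C-3.
The substituents are ordered alphabetically, ignoring any di-/tri- multipliers.
Putting it together: 4-chloro-3-methylpentan-2-ol.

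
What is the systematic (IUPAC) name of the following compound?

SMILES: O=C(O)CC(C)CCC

Counting along the main chain through the –COOH group gives 6 carbons: the parent is hexane.
The highest-priority functional group is a carboxylic acid (terminal –COOH), so the name ends in -oic acid.
Number the chain so that the carboxylic acid carbon is C-1 by definition.
This places a methyl group at C-3.
Assembling the pieces gives 3-methylhexanoic acid.

3-methylhexanoic acid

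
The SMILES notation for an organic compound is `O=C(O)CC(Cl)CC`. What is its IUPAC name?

3-chloropentanoic acid

Counting along the main chain through the –COOH group gives 5 carbons: the parent is pentane.
The principal characteristic group is a carboxylic acid (terminal –COOH), named with the suffix -oic acid.
The numbering direction is chosen so that the carboxylic acid carbon is C-1 by definition.
With this numbering: a chloro group at C-3.
Putting it together: 3-chloropentanoic acid.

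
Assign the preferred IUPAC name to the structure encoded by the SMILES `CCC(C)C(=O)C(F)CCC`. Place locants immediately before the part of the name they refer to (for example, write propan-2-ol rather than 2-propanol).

The longest chain bearing the carbonyl is 8 carbons long (octane).
A ketone (C=O on an internal carbon) is the principal characteristic group, giving the suffix -one.
The numbering direction is chosen so that numbering from this end puts the carbonyl group at C-4 rather than C-5.
With this numbering: the carbonyl at C-4; a fluoro group at C-5; a methyl group at C-3.
Substituent prefixes are cited in alphabetical order (multiplying prefixes like di-/tri- are ignored for ordering).
Putting it together: 5-fluoro-3-methyloctan-4-one.

5-fluoro-3-methyloctan-4-one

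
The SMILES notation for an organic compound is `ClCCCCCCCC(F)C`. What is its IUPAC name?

1-chloro-8-fluorononane

The parent chain contains 9 carbons (nonane).
The numbering direction is chosen so that the substituent locant set {1,8} is lower than {2,9} at the first point of difference.
That gives a chloro group at C-1; a fluoro group at C-8.
The substituents are ordered alphabetically, ignoring any di-/tri- multipliers.
Putting it together: 1-chloro-8-fluorononane.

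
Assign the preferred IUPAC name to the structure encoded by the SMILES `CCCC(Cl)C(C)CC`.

4-chloro-3-methylheptane

The parent chain contains 7 carbons (heptane).
Choose the numbering such that the substituent locant set {3,4} is lower than {4,5} at the first point of difference.
This places a chloro group at C-4; a methyl group at C-3.
Substituent prefixes are cited in alphabetical order (multiplying prefixes like di-/tri- are ignored for ordering).
Putting it together: 4-chloro-3-methylheptane.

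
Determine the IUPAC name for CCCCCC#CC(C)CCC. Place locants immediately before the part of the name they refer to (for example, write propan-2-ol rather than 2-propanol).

The longest carbon chain that includes the multiple bond has 11 carbons, so the parent hydride is undecane.
There is one C≡C triple bond, indicated by the ending -yne.
The numbering direction is chosen so that numbering from this end puts the triple bond at C-5 rather than C-6.
That gives the triple bond between C-5 and C-6; a methyl group at C-4.
Assembling the pieces gives 4-methylundec-5-yne.

4-methylundec-5-yne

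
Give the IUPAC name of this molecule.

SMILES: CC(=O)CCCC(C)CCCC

6-methyldecan-2-one

Counting along the main chain through the carbonyl gives 10 carbons: the parent is decane.
A ketone (C=O on an internal carbon) is the principal characteristic group, giving the suffix -one.
The numbering direction is chosen so that numbering from this end puts the carbonyl group at C-2 rather than C-9.
With this numbering: the carbonyl at C-2; a methyl group at C-6.
Assembling the pieces gives 6-methyldecan-2-one.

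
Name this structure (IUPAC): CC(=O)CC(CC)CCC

The longest carbon chain that includes the carbonyl has 7 carbons, so the parent hydride is heptane.
The principal characteristic group is a ketone (C=O on an internal carbon), named with the suffix -one.
Number the chain so that numbering from this end puts the carbonyl group at C-2 rather than C-6.
With this numbering: the carbonyl at C-2; an ethyl group at C-4.
Assembling the pieces gives 4-ethylheptan-2-one.

4-ethylheptan-2-one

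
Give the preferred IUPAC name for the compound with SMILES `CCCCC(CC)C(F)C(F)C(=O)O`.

Counting along the main chain through the –COOH group gives 8 carbons: the parent is octane.
A carboxylic acid (terminal –COOH) is the principal characteristic group, giving the suffix -oic acid.
The numbering direction is chosen so that the carboxylic acid carbon is C-1 by definition.
This places an ethyl group at C-4; fluoro groups at C-2 and C-3.
Substituent prefixes are cited in alphabetical order (multiplying prefixes like di-/tri- are ignored for ordering).
Assembling the pieces gives 4-ethyl-2,3-difluorooctanoic acid.

4-ethyl-2,3-difluorooctanoic acid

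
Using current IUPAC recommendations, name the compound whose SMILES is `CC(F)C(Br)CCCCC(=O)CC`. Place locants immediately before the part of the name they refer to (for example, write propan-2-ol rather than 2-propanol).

Counting along the main chain through the carbonyl gives 10 carbons: the parent is decane.
The principal characteristic group is a ketone (C=O on an internal carbon), named with the suffix -one.
Number the chain so that numbering from this end puts the carbonyl group at C-3 rather than C-8.
With this numbering: the carbonyl at C-3; a bromo group at C-8; a fluoro group at C-9.
Prefixes are listed alphabetically: bromo, fluoro.
Assembling the pieces gives 8-bromo-9-fluorodecan-3-one.

8-bromo-9-fluorodecan-3-one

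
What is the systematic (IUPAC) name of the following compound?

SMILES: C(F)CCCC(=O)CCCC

1-fluorononan-5-one

Counting along the main chain through the carbonyl gives 9 carbons: the parent is nonane.
The principal characteristic group is a ketone (C=O on an internal carbon), named with the suffix -one.
The numbering direction is chosen so that the substituent locant set {1} is lower than {9} at the first point of difference.
With this numbering: the carbonyl at C-5; a fluoro group at C-1.
Assembling the pieces gives 1-fluorononan-5-one.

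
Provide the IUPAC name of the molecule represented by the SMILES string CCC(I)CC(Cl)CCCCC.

The longest continuous carbon chain has 10 atoms, so the parent hydride is decane.
Number the chain so that the substituent locant set {3,5} is lower than {6,8} at the first point of difference.
That gives a chloro group at C-5; an iodo group at C-3.
Prefixes are listed alphabetically: chloro, iodo.
Assembling the pieces gives 5-chloro-3-iododecane.

5-chloro-3-iododecane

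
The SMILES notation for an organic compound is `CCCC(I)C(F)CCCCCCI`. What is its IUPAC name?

7-fluoro-1,8-diiodoundecane

The parent chain contains 11 carbons (undecane).
The numbering direction is chosen so that the substituent locant set {1,7,8} is lower than {4,5,11} at the first point of difference.
With this numbering: a fluoro group at C-7; iodo groups at C-1 and C-8.
Prefixes are listed alphabetically: fluoro, iodo.
Assembling the pieces gives 7-fluoro-1,8-diiodoundecane.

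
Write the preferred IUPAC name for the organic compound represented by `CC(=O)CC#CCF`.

6-fluorohex-4-yn-2-one

The longest chain bearing the carbonyl and the multiple bond is 6 carbons long (hexane).
The principal characteristic group is a ketone (C=O on an internal carbon), named with the suffix -one.
The chain contains a C≡C triple bond, so the unsaturation ending is -yne.
Choose the numbering such that numbering from this end puts the carbonyl group at C-2 rather than C-5.
With this numbering: the carbonyl at C-2; the triple bond between C-4 and C-5; a fluoro group at C-6.
The name is 6-fluorohex-4-yn-2-one.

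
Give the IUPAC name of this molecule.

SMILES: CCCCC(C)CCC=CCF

1-fluoro-6-methyldec-2-ene

The longest chain bearing the multiple bond is 10 carbons long (decane).
The chain contains a C=C double bond, so the unsaturation ending is -ene.
Number the chain so that numbering from this end puts the double bond at C-2 rather than C-8.
With this numbering: the double bond between C-2 and C-3; a fluoro group at C-1; a methyl group at C-6.
Substituent prefixes are cited in alphabetical order (multiplying prefixes like di-/tri- are ignored for ordering).
The name is 1-fluoro-6-methyldec-2-ene.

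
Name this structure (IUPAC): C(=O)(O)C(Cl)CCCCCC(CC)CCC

2-chloro-8-ethylundecanoic acid

The longest chain bearing the –COOH group is 11 carbons long (undecane).
A carboxylic acid (terminal –COOH) is the principal characteristic group, giving the suffix -oic acid.
Choose the numbering such that the carboxylic acid carbon is C-1 by definition.
That gives a chloro group at C-2; an ethyl group at C-8.
The substituents are ordered alphabetically, ignoring any di-/tri- multipliers.
Putting it together: 2-chloro-8-ethylundecanoic acid.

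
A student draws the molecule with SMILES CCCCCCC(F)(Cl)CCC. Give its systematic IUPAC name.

4-chloro-4-fluorodecane

The parent chain contains 10 carbons (decane).
Number the chain so that the substituent locant set {4,4} is lower than {7,7} at the first point of difference.
With this numbering: a chloro group at C-4; a fluoro group at C-4.
Prefixes are listed alphabetically: chloro, fluoro.
The name is 4-chloro-4-fluorodecane.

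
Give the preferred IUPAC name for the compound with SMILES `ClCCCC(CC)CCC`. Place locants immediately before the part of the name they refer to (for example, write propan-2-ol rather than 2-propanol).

The parent chain contains 7 carbons (heptane).
Choose the numbering such that the substituent locant set {1,4} is lower than {4,7} at the first point of difference.
With this numbering: a chloro group at C-1; an ethyl group at C-4.
Substituent prefixes are cited in alphabetical order (multiplying prefixes like di-/tri- are ignored for ordering).
Putting it together: 1-chloro-4-ethylheptane.

1-chloro-4-ethylheptane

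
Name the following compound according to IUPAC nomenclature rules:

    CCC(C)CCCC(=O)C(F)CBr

1-bromo-2-fluoro-7-methylnonan-3-one

The longest carbon chain that includes the carbonyl has 9 carbons, so the parent hydride is nonane.
The highest-priority functional group is a ketone (C=O on an internal carbon), so the name ends in -one.
The numbering direction is chosen so that numbering from this end puts the carbonyl group at C-3 rather than C-7.
With this numbering: the carbonyl at C-3; a bromo group at C-1; a fluoro group at C-2; a methyl group at C-7.
Substituent prefixes are cited in alphabetical order (multiplying prefixes like di-/tri- are ignored for ordering).
The name is 1-bromo-2-fluoro-7-methylnonan-3-one.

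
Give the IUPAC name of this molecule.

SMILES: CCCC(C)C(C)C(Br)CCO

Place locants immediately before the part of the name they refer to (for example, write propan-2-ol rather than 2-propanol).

The longest carbon chain that includes the –OH group has 8 carbons, so the parent hydride is octane.
An alcohol (–OH) is the principal characteristic group, giving the suffix -ol.
Number the chain so that numbering from this end puts the hydroxyl group at C-1 rather than C-8.
This places the hydroxyl at C-1; a bromo group at C-3; methyl groups at C-4 and C-5.
Substituent prefixes are cited in alphabetical order (multiplying prefixes like di-/tri- are ignored for ordering).
The name is 3-bromo-4,5-dimethyloctan-1-ol.

3-bromo-4,5-dimethyloctan-1-ol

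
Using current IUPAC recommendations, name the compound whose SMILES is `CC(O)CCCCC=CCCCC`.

Counting along the main chain through the –OH group and the multiple bond gives 12 carbons: the parent is dodecane.
An alcohol (–OH) is the principal characteristic group, giving the suffix -ol.
There is one C=C double bond, indicated by the ending -ene.
Number the chain so that numbering from this end puts the hydroxyl group at C-2 rather than C-11.
With this numbering: the hydroxyl at C-2; the double bond between C-7 and C-8.
Assembling the pieces gives dodec-7-en-2-ol.

dodec-7-en-2-ol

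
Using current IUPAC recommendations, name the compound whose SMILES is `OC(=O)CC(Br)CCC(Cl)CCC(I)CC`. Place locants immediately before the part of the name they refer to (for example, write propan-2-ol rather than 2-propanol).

The longest chain bearing the –COOH group is 11 carbons long (undecane).
The highest-priority functional group is a carboxylic acid (terminal –COOH), so the name ends in -oic acid.
Number the chain so that the carboxylic acid carbon is C-1 by definition.
This places a bromo group at C-3; a chloro group at C-6; an iodo group at C-9.
Substituent prefixes are cited in alphabetical order (multiplying prefixes like di-/tri- are ignored for ordering).
The name is 3-bromo-6-chloro-9-iodoundecanoic acid.

3-bromo-6-chloro-9-iodoundecanoic acid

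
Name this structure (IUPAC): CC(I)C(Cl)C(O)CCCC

3-chloro-2-iodooctan-4-ol

The longest chain bearing the –OH group is 8 carbons long (octane).
An alcohol (–OH) is the principal characteristic group, giving the suffix -ol.
The numbering direction is chosen so that numbering from this end puts the hydroxyl group at C-4 rather than C-5.
This places the hydroxyl at C-4; a chloro group at C-3; an iodo group at C-2.
Prefixes are listed alphabetically: chloro, iodo.
Assembling the pieces gives 3-chloro-2-iodooctan-4-ol.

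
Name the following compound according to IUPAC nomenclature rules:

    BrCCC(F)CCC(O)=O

6-bromo-4-fluorohexanoic acid

Counting along the main chain through the –COOH group gives 6 carbons: the parent is hexane.
The principal characteristic group is a carboxylic acid (terminal –COOH), named with the suffix -oic acid.
Number the chain so that the carboxylic acid carbon is C-1 by definition.
With this numbering: a bromo group at C-6; a fluoro group at C-4.
Prefixes are listed alphabetically: bromo, fluoro.
Putting it together: 6-bromo-4-fluorohexanoic acid.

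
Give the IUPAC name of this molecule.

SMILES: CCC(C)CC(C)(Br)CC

3-bromo-3,5-dimethylheptane

The longest carbon chain is 7 atoms: the parent is heptane.
The numbering direction is chosen so that the substituent locant set {3,3,5} is lower than {3,5,5} at the first point of difference.
This places a bromo group at C-3; methyl groups at C-3 and C-5.
Prefixes are listed alphabetically: bromo, methyl.
Putting it together: 3-bromo-3,5-dimethylheptane.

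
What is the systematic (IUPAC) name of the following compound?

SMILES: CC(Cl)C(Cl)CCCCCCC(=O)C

9,10-dichloroundecan-2-one

The longest chain bearing the carbonyl is 11 carbons long (undecane).
A ketone (C=O on an internal carbon) is the principal characteristic group, giving the suffix -one.
The numbering direction is chosen so that numbering from this end puts the carbonyl group at C-2 rather than C-10.
This places the carbonyl at C-2; chloro groups at C-9 and C-10.
Putting it together: 9,10-dichloroundecan-2-one.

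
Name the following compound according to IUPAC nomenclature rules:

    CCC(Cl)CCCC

3-chloroheptane

The longest carbon chain is 7 atoms: the parent is heptane.
Choose the numbering such that the substituent locant set {3} is lower than {5} at the first point of difference.
With this numbering: a chloro group at C-3.
The name is 3-chloroheptane.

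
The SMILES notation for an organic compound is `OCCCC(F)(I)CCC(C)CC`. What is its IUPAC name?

4-fluoro-4-iodo-7-methylnonan-1-ol

Counting along the main chain through the –OH group gives 9 carbons: the parent is nonane.
An alcohol (–OH) is the principal characteristic group, giving the suffix -ol.
The numbering direction is chosen so that numbering from this end puts the hydroxyl group at C-1 rather than C-9.
With this numbering: the hydroxyl at C-1; a fluoro group at C-4; an iodo group at C-4; a methyl group at C-7.
Substituent prefixes are cited in alphabetical order (multiplying prefixes like di-/tri- are ignored for ordering).
The name is 4-fluoro-4-iodo-7-methylnonan-1-ol.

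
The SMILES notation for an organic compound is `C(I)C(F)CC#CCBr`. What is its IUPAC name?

1-bromo-5-fluoro-6-iodohex-2-yne

The longest carbon chain that includes the multiple bond has 6 carbons, so the parent hydride is hexane.
A C≡C triple bond in the chain gives the infix -yne-.
Choose the numbering such that numbering from this end puts the triple bond at C-2 rather than C-4.
This places the triple bond between C-2 and C-3; a bromo group at C-1; a fluoro group at C-5; an iodo group at C-6.
Substituent prefixes are cited in alphabetical order (multiplying prefixes like di-/tri- are ignored for ordering).
Putting it together: 1-bromo-5-fluoro-6-iodohex-2-yne.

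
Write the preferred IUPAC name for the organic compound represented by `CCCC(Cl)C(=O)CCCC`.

Counting along the main chain through the carbonyl gives 9 carbons: the parent is nonane.
The principal characteristic group is a ketone (C=O on an internal carbon), named with the suffix -one.
Number the chain so that the substituent locant set {4} is lower than {6} at the first point of difference.
This places the carbonyl at C-5; a chloro group at C-4.
Putting it together: 4-chlorononan-5-one.

4-chlorononan-5-one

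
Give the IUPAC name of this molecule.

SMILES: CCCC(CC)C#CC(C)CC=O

6-ethyl-3-methylnon-4-ynal

The longest carbon chain that includes the –CHO group and the multiple bond has 9 carbons, so the parent hydride is nonane.
An aldehyde (terminal –CHO) is the principal characteristic group, giving the suffix -al.
There is one C≡C triple bond, indicated by the ending -yne.
Number the chain so that the aldehyde carbon is C-1 by definition.
That gives the triple bond between C-4 and C-5; an ethyl group at C-6; a methyl group at C-3.
Substituent prefixes are cited in alphabetical order (multiplying prefixes like di-/tri- are ignored for ordering).
Assembling the pieces gives 6-ethyl-3-methylnon-4-ynal.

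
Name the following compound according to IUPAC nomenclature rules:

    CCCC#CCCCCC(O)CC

dodec-8-yn-3-ol

Counting along the main chain through the –OH group and the multiple bond gives 12 carbons: the parent is dodecane.
An alcohol (–OH) is the principal characteristic group, giving the suffix -ol.
The chain contains a C≡C triple bond, so the unsaturation ending is -yne.
The numbering direction is chosen so that numbering from this end puts the hydroxyl group at C-3 rather than C-10.
With this numbering: the hydroxyl at C-3; the triple bond between C-8 and C-9.
Putting it together: dodec-8-yn-3-ol.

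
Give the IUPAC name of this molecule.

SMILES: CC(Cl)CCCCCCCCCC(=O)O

11-chlorododecanoic acid

The longest chain bearing the –COOH group is 12 carbons long (dodecane).
The highest-priority functional group is a carboxylic acid (terminal –COOH), so the name ends in -oic acid.
Number the chain so that the carboxylic acid carbon is C-1 by definition.
With this numbering: a chloro group at C-11.
Assembling the pieces gives 11-chlorododecanoic acid.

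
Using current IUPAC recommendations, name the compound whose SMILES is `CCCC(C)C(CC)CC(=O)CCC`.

The longest chain bearing the carbonyl is 10 carbons long (decane).
A ketone (C=O on an internal carbon) is the principal characteristic group, giving the suffix -one.
The numbering direction is chosen so that numbering from this end puts the carbonyl group at C-4 rather than C-7.
That gives the carbonyl at C-4; an ethyl group at C-6; a methyl group at C-7.
Substituent prefixes are cited in alphabetical order (multiplying prefixes like di-/tri- are ignored for ordering).
Putting it together: 6-ethyl-7-methyldecan-4-one.

6-ethyl-7-methyldecan-4-one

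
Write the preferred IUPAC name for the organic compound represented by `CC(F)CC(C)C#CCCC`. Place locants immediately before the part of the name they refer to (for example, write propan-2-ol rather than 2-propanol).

The longest carbon chain that includes the multiple bond has 9 carbons, so the parent hydride is nonane.
The chain contains a C≡C triple bond, so the unsaturation ending is -yne.
The numbering direction is chosen so that numbering from this end puts the triple bond at C-4 rather than C-5.
With this numbering: the triple bond between C-4 and C-5; a fluoro group at C-8; a methyl group at C-6.
Prefixes are listed alphabetically: fluoro, methyl.
The name is 8-fluoro-6-methylnon-4-yne.

8-fluoro-6-methylnon-4-yne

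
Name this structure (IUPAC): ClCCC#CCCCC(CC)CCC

1-chloro-8-ethylundec-3-yne

Counting along the main chain through the multiple bond gives 11 carbons: the parent is undecane.
A C≡C triple bond in the chain gives the infix -yne-.
Choose the numbering such that numbering from this end puts the triple bond at C-3 rather than C-8.
This places the triple bond between C-3 and C-4; a chloro group at C-1; an ethyl group at C-8.
The substituents are ordered alphabetically, ignoring any di-/tri- multipliers.
Putting it together: 1-chloro-8-ethylundec-3-yne.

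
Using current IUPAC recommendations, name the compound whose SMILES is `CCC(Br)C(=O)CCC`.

3-bromoheptan-4-one

Counting along the main chain through the carbonyl gives 7 carbons: the parent is heptane.
A ketone (C=O on an internal carbon) is the principal characteristic group, giving the suffix -one.
Number the chain so that the substituent locant set {3} is lower than {5} at the first point of difference.
That gives the carbonyl at C-4; a bromo group at C-3.
Assembling the pieces gives 3-bromoheptan-4-one.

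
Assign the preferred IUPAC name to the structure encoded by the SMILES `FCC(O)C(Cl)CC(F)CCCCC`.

3-chloro-1,5-difluorodecan-2-ol

Counting along the main chain through the –OH group gives 10 carbons: the parent is decane.
The highest-priority functional group is an alcohol (–OH), so the name ends in -ol.
Number the chain so that numbering from this end puts the hydroxyl group at C-2 rather than C-9.
This places the hydroxyl at C-2; a chloro group at C-3; fluoro groups at C-1 and C-5.
The substituents are ordered alphabetically, ignoring any di-/tri- multipliers.
Putting it together: 3-chloro-1,5-difluorodecan-2-ol.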